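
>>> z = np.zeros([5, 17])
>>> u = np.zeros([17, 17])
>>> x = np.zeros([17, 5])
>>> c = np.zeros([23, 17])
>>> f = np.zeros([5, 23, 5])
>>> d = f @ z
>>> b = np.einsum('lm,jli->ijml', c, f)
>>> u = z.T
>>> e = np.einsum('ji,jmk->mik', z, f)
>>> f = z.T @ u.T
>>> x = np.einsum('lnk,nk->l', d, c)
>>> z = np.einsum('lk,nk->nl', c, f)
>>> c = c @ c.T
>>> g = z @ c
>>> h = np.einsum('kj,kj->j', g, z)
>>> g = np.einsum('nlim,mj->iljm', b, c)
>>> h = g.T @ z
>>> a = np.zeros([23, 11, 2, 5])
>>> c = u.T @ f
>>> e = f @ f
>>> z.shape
(17, 23)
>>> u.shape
(17, 5)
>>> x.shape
(5,)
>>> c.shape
(5, 17)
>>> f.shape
(17, 17)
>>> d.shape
(5, 23, 17)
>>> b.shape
(5, 5, 17, 23)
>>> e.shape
(17, 17)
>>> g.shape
(17, 5, 23, 23)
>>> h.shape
(23, 23, 5, 23)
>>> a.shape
(23, 11, 2, 5)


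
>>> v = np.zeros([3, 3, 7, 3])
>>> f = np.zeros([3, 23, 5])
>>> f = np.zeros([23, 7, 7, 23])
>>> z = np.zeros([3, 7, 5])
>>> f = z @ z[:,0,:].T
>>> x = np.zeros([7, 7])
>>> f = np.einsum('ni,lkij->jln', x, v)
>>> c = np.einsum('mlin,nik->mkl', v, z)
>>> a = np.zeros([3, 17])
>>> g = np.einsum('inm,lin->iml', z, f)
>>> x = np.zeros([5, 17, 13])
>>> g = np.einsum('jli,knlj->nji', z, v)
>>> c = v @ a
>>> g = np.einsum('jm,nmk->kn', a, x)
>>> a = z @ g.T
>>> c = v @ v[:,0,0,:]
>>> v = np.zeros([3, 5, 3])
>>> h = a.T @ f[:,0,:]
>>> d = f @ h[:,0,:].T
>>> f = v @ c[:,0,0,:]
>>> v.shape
(3, 5, 3)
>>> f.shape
(3, 5, 3)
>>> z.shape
(3, 7, 5)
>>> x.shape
(5, 17, 13)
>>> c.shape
(3, 3, 7, 3)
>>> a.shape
(3, 7, 13)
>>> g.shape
(13, 5)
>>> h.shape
(13, 7, 7)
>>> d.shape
(3, 3, 13)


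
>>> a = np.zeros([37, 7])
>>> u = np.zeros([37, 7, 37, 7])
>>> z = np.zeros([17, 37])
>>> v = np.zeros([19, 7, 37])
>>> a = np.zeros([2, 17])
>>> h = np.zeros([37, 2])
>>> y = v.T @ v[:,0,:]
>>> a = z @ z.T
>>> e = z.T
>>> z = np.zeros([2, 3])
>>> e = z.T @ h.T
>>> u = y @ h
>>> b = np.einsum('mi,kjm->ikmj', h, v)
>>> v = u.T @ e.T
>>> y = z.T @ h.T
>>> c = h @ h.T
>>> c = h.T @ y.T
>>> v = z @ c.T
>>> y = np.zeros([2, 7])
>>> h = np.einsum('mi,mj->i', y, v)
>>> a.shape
(17, 17)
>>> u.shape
(37, 7, 2)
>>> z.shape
(2, 3)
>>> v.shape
(2, 2)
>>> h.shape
(7,)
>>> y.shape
(2, 7)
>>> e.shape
(3, 37)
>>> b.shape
(2, 19, 37, 7)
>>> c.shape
(2, 3)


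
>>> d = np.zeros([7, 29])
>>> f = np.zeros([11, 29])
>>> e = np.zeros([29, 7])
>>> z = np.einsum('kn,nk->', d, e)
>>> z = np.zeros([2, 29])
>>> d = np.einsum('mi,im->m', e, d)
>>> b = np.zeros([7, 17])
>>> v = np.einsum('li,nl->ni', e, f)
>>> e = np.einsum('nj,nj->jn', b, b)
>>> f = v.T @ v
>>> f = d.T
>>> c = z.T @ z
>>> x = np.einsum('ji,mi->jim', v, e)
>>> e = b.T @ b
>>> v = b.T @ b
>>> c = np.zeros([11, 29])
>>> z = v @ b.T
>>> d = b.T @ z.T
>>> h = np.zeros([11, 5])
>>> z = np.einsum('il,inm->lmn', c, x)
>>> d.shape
(17, 17)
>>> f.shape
(29,)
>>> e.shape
(17, 17)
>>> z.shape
(29, 17, 7)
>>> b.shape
(7, 17)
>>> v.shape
(17, 17)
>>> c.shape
(11, 29)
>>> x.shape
(11, 7, 17)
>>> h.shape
(11, 5)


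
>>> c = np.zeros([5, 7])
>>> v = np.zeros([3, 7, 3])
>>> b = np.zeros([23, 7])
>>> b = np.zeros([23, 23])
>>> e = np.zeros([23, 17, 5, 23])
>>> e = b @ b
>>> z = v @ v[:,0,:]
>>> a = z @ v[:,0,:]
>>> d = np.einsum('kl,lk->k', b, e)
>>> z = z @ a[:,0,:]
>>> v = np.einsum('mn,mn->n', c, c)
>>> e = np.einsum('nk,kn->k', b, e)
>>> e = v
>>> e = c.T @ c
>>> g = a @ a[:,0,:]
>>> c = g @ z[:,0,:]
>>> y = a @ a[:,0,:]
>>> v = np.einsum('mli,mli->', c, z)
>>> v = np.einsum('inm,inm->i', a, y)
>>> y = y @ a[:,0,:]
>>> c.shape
(3, 7, 3)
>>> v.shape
(3,)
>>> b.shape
(23, 23)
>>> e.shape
(7, 7)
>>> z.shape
(3, 7, 3)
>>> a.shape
(3, 7, 3)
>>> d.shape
(23,)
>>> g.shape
(3, 7, 3)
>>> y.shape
(3, 7, 3)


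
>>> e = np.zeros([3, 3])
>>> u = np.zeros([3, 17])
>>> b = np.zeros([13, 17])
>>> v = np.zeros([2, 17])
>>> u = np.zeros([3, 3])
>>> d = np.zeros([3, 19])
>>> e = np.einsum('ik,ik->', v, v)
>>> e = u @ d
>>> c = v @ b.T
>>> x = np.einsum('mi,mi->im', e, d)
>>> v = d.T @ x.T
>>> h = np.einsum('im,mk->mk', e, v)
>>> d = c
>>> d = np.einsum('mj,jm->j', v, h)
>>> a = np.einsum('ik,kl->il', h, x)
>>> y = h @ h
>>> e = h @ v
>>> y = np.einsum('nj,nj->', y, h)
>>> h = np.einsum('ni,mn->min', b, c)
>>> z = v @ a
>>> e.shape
(19, 19)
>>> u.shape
(3, 3)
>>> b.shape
(13, 17)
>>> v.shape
(19, 19)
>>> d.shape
(19,)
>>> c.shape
(2, 13)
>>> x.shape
(19, 3)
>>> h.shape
(2, 17, 13)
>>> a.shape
(19, 3)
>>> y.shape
()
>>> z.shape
(19, 3)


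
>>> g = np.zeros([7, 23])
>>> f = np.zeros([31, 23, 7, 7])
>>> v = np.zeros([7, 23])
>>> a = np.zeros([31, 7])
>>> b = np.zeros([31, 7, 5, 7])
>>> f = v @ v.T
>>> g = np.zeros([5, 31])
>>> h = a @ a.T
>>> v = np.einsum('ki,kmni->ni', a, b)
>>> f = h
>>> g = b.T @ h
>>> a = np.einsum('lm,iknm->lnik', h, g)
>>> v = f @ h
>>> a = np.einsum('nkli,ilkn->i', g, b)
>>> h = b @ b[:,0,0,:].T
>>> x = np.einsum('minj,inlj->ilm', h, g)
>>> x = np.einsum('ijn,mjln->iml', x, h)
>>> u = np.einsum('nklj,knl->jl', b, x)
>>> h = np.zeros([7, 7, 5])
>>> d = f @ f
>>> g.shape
(7, 5, 7, 31)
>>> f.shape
(31, 31)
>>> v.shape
(31, 31)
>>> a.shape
(31,)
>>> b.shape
(31, 7, 5, 7)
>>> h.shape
(7, 7, 5)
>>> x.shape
(7, 31, 5)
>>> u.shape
(7, 5)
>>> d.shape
(31, 31)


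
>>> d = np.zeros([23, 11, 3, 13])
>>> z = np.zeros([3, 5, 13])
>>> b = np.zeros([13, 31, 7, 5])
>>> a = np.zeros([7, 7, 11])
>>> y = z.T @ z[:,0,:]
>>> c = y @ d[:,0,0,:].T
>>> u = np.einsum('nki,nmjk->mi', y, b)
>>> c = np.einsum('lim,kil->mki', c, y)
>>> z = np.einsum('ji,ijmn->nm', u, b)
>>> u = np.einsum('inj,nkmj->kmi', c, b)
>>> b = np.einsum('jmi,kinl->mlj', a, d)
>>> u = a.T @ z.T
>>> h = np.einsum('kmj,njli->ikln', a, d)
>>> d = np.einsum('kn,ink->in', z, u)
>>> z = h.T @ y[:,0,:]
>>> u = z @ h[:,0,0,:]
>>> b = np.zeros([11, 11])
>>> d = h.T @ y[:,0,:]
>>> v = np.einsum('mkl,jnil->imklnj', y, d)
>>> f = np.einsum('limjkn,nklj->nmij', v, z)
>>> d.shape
(23, 3, 7, 13)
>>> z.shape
(23, 3, 7, 13)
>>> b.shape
(11, 11)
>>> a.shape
(7, 7, 11)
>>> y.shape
(13, 5, 13)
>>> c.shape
(23, 13, 5)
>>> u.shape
(23, 3, 7, 23)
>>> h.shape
(13, 7, 3, 23)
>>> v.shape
(7, 13, 5, 13, 3, 23)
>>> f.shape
(23, 5, 13, 13)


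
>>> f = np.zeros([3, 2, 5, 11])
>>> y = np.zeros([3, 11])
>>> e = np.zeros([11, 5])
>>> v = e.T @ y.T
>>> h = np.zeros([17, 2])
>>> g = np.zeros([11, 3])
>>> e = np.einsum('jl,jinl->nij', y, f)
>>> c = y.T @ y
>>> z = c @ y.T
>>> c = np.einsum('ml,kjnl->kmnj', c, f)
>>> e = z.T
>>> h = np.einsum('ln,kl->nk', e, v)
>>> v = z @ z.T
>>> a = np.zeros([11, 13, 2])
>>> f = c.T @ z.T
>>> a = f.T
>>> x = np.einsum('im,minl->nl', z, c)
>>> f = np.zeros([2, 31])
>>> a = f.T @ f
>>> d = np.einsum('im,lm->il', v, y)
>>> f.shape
(2, 31)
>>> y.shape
(3, 11)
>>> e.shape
(3, 11)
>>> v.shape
(11, 11)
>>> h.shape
(11, 5)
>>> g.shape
(11, 3)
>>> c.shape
(3, 11, 5, 2)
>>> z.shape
(11, 3)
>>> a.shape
(31, 31)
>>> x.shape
(5, 2)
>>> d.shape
(11, 3)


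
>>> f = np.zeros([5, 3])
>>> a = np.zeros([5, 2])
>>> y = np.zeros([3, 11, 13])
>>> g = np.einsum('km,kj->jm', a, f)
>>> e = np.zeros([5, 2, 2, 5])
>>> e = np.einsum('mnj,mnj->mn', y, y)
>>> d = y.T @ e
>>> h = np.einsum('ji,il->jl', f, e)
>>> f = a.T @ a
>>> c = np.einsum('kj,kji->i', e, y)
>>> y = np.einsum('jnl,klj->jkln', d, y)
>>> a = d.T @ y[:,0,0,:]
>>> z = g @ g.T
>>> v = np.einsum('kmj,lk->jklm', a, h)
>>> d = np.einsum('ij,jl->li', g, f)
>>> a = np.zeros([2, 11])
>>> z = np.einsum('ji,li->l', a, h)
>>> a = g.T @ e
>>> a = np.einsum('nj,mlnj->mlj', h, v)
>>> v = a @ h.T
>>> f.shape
(2, 2)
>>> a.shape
(11, 11, 11)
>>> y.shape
(13, 3, 11, 11)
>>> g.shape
(3, 2)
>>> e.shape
(3, 11)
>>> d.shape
(2, 3)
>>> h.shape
(5, 11)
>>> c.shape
(13,)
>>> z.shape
(5,)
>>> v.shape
(11, 11, 5)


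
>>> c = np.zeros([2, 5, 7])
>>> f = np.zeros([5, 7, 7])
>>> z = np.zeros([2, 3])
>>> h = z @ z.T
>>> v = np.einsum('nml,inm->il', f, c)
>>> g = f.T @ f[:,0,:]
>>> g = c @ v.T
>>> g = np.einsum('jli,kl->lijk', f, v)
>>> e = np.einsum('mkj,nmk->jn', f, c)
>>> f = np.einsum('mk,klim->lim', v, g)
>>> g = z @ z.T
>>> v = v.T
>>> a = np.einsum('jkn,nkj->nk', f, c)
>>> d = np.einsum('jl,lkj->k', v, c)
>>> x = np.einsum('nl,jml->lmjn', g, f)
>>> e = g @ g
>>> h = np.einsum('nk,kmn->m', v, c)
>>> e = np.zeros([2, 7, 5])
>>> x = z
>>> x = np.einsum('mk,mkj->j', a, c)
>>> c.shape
(2, 5, 7)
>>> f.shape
(7, 5, 2)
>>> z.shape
(2, 3)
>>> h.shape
(5,)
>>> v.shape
(7, 2)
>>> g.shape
(2, 2)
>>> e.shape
(2, 7, 5)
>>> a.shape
(2, 5)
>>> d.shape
(5,)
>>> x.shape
(7,)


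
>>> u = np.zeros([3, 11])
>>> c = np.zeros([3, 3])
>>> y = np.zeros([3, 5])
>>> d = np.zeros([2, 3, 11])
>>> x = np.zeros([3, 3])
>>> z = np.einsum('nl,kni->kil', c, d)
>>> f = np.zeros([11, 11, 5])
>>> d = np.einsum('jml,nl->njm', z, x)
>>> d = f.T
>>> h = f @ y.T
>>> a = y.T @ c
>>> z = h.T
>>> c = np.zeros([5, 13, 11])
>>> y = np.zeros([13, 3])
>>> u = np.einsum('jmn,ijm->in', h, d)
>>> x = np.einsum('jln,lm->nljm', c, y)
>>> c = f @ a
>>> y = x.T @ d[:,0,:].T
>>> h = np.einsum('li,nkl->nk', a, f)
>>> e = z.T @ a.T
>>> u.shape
(5, 3)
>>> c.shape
(11, 11, 3)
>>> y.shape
(3, 5, 13, 5)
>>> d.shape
(5, 11, 11)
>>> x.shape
(11, 13, 5, 3)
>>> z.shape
(3, 11, 11)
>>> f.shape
(11, 11, 5)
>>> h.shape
(11, 11)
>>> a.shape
(5, 3)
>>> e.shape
(11, 11, 5)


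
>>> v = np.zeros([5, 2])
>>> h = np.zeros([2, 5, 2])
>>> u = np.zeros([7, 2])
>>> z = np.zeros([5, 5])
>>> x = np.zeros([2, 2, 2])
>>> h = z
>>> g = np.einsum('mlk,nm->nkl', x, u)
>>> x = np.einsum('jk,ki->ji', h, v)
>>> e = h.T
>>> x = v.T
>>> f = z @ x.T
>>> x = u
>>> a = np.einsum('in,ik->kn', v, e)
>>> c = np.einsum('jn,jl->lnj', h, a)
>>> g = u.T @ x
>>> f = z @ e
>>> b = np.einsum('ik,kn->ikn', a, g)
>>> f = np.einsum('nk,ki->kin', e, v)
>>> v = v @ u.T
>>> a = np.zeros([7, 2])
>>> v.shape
(5, 7)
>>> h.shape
(5, 5)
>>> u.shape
(7, 2)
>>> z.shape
(5, 5)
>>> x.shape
(7, 2)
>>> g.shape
(2, 2)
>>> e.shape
(5, 5)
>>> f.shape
(5, 2, 5)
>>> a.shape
(7, 2)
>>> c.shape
(2, 5, 5)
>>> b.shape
(5, 2, 2)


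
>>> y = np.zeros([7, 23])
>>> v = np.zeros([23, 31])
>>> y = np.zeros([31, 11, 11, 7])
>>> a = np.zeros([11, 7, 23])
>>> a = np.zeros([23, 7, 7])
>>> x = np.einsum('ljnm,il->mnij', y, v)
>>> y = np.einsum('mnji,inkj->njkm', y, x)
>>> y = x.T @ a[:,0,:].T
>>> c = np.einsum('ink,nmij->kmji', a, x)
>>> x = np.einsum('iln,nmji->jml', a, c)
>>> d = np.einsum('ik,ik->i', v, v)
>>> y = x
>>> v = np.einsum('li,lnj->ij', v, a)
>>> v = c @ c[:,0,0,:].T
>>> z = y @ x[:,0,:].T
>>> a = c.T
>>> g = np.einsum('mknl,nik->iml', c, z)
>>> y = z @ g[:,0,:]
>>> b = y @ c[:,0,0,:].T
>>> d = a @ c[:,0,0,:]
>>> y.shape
(11, 11, 23)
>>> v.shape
(7, 11, 11, 7)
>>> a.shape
(23, 11, 11, 7)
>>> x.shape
(11, 11, 7)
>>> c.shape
(7, 11, 11, 23)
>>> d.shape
(23, 11, 11, 23)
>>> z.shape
(11, 11, 11)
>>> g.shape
(11, 7, 23)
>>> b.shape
(11, 11, 7)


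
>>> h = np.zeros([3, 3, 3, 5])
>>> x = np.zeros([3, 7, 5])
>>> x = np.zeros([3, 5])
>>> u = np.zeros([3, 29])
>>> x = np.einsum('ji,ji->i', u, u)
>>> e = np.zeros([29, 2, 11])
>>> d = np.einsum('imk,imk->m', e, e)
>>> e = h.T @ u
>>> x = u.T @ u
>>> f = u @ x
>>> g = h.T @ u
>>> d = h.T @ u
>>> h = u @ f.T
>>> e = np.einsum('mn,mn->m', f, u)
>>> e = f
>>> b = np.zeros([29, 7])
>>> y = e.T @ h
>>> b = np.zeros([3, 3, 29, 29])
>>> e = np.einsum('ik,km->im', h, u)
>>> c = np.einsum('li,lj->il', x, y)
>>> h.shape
(3, 3)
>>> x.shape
(29, 29)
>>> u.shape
(3, 29)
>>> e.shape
(3, 29)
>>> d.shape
(5, 3, 3, 29)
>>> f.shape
(3, 29)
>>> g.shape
(5, 3, 3, 29)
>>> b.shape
(3, 3, 29, 29)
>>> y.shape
(29, 3)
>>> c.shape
(29, 29)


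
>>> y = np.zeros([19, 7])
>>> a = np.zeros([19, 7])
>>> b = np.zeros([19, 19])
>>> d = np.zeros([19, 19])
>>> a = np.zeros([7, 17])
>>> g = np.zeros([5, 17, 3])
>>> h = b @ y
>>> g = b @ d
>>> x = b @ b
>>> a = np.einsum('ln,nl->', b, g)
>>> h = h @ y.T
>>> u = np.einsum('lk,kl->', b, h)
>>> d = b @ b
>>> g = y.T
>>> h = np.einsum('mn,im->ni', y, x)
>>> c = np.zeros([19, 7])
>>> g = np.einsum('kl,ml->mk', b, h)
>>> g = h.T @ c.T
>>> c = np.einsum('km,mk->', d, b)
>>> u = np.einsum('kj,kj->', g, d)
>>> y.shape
(19, 7)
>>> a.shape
()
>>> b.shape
(19, 19)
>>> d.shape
(19, 19)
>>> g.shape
(19, 19)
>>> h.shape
(7, 19)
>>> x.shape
(19, 19)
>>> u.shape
()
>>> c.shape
()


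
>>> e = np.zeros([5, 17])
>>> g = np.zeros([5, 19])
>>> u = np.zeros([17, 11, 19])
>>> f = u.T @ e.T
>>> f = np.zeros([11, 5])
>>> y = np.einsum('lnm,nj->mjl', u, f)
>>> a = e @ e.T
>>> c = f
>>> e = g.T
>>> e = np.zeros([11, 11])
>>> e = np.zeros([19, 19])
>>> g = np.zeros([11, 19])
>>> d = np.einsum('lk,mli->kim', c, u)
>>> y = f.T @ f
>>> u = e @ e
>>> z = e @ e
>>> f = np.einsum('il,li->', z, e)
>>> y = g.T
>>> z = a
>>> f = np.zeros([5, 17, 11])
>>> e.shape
(19, 19)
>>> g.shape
(11, 19)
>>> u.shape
(19, 19)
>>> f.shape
(5, 17, 11)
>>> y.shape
(19, 11)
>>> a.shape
(5, 5)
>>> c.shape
(11, 5)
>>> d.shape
(5, 19, 17)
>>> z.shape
(5, 5)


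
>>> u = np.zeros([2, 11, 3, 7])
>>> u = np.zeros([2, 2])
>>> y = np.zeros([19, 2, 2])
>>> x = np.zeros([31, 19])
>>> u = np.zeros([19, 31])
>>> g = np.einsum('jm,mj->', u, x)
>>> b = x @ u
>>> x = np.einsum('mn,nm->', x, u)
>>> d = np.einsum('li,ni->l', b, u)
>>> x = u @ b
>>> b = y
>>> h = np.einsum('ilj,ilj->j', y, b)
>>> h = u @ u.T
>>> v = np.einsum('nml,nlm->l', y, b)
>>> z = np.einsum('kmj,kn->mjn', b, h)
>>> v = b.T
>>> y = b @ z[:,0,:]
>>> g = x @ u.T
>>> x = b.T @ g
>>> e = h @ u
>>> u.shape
(19, 31)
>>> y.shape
(19, 2, 19)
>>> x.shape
(2, 2, 19)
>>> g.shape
(19, 19)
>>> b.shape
(19, 2, 2)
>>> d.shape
(31,)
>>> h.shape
(19, 19)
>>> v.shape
(2, 2, 19)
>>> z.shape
(2, 2, 19)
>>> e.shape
(19, 31)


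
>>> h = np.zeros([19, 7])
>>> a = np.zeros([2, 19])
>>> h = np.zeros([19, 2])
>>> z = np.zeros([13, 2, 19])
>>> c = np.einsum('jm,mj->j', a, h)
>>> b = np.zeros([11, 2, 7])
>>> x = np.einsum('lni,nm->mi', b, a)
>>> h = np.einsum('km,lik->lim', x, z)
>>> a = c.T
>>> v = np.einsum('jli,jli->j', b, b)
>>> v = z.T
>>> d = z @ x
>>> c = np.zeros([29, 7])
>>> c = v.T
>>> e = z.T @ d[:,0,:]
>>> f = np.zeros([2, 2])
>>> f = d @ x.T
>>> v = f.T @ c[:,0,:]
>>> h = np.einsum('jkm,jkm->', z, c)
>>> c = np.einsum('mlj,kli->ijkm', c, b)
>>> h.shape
()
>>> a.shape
(2,)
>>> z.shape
(13, 2, 19)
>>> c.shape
(7, 19, 11, 13)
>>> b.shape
(11, 2, 7)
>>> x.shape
(19, 7)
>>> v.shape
(19, 2, 19)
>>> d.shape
(13, 2, 7)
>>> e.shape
(19, 2, 7)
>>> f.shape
(13, 2, 19)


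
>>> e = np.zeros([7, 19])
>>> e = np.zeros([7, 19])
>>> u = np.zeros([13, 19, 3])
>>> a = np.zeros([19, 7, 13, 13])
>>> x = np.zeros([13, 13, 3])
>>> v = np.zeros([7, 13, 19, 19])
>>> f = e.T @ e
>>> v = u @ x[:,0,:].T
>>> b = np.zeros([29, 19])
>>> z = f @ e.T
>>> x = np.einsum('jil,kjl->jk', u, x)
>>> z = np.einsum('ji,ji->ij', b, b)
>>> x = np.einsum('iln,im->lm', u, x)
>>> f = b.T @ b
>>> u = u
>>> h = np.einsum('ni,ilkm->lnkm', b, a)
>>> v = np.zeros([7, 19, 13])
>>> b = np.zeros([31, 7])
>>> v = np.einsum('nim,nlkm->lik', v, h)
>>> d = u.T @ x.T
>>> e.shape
(7, 19)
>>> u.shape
(13, 19, 3)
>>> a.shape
(19, 7, 13, 13)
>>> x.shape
(19, 13)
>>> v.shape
(29, 19, 13)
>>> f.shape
(19, 19)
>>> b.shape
(31, 7)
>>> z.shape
(19, 29)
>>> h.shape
(7, 29, 13, 13)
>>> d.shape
(3, 19, 19)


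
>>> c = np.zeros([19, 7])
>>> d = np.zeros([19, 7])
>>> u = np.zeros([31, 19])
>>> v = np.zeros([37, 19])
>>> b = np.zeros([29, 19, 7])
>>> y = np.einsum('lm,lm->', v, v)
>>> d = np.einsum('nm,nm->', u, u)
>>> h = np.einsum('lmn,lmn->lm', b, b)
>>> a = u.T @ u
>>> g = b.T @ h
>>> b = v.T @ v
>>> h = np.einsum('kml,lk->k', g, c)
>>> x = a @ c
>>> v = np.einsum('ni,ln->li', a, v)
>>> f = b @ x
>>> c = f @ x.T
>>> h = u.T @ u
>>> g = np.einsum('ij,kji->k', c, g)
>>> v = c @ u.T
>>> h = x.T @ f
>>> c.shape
(19, 19)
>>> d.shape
()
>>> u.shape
(31, 19)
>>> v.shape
(19, 31)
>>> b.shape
(19, 19)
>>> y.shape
()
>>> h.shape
(7, 7)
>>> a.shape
(19, 19)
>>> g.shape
(7,)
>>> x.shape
(19, 7)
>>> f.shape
(19, 7)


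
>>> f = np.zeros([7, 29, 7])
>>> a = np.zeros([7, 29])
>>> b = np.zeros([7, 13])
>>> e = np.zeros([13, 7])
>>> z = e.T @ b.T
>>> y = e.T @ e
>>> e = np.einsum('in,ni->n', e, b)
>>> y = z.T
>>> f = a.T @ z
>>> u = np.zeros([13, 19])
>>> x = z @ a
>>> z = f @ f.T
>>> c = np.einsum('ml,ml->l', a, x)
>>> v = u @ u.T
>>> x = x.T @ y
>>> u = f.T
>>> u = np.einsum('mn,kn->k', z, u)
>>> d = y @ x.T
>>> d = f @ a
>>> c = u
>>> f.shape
(29, 7)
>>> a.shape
(7, 29)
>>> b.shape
(7, 13)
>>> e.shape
(7,)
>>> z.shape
(29, 29)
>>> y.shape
(7, 7)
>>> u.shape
(7,)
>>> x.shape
(29, 7)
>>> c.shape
(7,)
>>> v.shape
(13, 13)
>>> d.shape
(29, 29)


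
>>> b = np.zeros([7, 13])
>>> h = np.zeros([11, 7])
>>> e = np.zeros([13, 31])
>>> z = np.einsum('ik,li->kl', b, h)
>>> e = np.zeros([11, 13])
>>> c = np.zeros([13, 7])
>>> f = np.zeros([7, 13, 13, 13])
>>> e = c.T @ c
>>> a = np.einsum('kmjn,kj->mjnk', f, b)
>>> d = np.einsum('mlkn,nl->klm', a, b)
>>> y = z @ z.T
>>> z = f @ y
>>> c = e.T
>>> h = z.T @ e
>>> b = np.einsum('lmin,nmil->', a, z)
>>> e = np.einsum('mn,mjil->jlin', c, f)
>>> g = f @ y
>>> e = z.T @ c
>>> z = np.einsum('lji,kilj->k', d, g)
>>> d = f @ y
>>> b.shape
()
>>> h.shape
(13, 13, 13, 7)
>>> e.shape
(13, 13, 13, 7)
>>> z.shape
(7,)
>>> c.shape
(7, 7)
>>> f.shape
(7, 13, 13, 13)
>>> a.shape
(13, 13, 13, 7)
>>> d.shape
(7, 13, 13, 13)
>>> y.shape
(13, 13)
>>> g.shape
(7, 13, 13, 13)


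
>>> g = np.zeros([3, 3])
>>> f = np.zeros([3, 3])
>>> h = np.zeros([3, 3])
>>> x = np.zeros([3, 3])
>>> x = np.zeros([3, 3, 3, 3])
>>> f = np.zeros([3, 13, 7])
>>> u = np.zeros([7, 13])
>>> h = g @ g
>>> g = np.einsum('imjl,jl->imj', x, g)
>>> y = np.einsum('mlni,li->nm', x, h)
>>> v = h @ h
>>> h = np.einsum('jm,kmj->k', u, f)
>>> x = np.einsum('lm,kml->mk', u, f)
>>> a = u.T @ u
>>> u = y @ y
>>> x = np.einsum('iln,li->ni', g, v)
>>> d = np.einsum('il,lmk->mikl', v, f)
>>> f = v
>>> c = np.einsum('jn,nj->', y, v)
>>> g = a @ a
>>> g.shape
(13, 13)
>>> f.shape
(3, 3)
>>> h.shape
(3,)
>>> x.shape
(3, 3)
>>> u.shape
(3, 3)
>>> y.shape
(3, 3)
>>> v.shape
(3, 3)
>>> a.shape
(13, 13)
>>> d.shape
(13, 3, 7, 3)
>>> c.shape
()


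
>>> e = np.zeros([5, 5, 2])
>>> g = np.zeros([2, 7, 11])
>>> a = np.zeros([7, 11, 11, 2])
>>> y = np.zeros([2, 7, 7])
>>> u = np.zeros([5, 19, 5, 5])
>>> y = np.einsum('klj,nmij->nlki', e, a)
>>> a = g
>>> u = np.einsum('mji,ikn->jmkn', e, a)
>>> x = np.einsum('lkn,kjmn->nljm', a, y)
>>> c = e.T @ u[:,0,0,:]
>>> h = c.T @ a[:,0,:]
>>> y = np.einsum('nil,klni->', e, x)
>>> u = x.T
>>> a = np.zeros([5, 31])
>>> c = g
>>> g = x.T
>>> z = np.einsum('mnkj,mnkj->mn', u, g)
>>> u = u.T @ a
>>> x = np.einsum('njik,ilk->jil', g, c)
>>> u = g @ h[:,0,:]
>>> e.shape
(5, 5, 2)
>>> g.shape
(5, 5, 2, 11)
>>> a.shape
(5, 31)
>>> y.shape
()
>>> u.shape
(5, 5, 2, 11)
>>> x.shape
(5, 2, 7)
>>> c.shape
(2, 7, 11)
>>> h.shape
(11, 5, 11)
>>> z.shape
(5, 5)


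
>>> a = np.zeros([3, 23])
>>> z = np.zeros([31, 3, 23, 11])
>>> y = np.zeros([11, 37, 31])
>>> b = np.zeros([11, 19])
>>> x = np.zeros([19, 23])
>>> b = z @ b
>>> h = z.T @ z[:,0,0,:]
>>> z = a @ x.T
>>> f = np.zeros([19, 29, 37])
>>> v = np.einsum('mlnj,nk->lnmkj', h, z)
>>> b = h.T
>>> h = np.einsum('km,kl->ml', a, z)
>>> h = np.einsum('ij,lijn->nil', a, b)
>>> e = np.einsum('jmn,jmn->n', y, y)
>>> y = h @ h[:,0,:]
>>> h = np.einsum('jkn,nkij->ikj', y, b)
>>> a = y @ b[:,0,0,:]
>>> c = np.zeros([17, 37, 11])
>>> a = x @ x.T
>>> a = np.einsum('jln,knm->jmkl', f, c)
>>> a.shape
(19, 11, 17, 29)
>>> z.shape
(3, 19)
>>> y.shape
(11, 3, 11)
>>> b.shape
(11, 3, 23, 11)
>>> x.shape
(19, 23)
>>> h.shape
(23, 3, 11)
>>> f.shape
(19, 29, 37)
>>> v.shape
(23, 3, 11, 19, 11)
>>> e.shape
(31,)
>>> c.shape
(17, 37, 11)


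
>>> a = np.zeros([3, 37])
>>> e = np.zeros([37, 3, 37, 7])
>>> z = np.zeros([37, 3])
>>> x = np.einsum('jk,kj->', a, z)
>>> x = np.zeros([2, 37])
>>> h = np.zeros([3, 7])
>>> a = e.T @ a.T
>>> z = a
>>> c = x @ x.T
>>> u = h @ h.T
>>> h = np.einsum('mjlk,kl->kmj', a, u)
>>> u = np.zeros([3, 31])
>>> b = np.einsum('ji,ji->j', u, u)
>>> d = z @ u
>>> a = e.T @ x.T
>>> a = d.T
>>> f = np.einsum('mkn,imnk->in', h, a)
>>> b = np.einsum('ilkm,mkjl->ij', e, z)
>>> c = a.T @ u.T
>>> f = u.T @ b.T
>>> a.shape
(31, 3, 37, 7)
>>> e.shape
(37, 3, 37, 7)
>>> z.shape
(7, 37, 3, 3)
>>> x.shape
(2, 37)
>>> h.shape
(3, 7, 37)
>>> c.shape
(7, 37, 3, 3)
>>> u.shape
(3, 31)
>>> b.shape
(37, 3)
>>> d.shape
(7, 37, 3, 31)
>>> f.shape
(31, 37)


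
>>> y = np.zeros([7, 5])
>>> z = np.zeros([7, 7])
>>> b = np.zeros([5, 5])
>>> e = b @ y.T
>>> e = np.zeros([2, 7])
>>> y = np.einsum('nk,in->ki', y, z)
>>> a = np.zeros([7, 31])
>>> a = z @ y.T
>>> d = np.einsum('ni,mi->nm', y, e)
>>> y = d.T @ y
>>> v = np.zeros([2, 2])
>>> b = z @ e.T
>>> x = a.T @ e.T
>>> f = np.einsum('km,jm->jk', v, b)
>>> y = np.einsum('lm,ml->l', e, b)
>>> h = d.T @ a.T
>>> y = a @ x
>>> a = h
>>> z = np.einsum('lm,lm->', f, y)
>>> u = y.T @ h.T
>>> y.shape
(7, 2)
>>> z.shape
()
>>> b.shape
(7, 2)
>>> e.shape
(2, 7)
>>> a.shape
(2, 7)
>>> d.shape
(5, 2)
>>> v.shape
(2, 2)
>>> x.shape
(5, 2)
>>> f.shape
(7, 2)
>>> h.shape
(2, 7)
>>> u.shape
(2, 2)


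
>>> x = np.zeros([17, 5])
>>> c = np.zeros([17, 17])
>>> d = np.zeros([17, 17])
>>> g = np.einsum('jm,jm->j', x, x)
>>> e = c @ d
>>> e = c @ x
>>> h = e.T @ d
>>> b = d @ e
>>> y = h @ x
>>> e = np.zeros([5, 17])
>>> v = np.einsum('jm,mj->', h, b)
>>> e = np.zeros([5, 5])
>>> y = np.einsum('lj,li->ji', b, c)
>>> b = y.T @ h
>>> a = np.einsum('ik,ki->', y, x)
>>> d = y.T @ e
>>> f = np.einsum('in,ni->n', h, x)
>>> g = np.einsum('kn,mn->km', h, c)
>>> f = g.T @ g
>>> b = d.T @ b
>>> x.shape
(17, 5)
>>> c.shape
(17, 17)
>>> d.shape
(17, 5)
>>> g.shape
(5, 17)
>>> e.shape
(5, 5)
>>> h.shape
(5, 17)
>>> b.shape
(5, 17)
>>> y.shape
(5, 17)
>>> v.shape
()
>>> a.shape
()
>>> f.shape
(17, 17)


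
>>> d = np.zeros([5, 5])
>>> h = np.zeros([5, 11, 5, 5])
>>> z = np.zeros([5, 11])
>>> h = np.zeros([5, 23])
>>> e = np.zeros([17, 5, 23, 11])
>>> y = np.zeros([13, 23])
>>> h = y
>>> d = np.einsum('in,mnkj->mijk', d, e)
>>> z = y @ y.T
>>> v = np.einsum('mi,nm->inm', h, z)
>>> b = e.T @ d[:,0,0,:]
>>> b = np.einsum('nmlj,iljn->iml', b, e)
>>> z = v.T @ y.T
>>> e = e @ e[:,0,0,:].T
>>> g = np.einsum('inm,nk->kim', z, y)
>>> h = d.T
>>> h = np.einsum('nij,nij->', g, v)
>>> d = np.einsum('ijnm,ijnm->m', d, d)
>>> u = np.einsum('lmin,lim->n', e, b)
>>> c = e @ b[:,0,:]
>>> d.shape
(23,)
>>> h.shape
()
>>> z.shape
(13, 13, 13)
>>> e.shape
(17, 5, 23, 17)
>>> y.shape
(13, 23)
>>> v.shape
(23, 13, 13)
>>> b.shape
(17, 23, 5)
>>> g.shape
(23, 13, 13)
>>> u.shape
(17,)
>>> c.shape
(17, 5, 23, 5)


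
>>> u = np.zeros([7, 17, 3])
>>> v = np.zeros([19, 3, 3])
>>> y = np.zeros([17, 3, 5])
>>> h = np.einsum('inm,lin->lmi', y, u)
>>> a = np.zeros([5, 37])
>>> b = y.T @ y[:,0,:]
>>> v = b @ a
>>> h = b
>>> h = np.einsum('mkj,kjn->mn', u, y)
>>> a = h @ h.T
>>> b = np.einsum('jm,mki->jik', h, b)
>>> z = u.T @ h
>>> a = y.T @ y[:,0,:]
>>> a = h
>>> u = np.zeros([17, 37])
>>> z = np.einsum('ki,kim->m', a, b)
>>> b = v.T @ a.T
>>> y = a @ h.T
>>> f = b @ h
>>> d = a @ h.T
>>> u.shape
(17, 37)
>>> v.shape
(5, 3, 37)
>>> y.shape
(7, 7)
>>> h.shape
(7, 5)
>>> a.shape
(7, 5)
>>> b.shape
(37, 3, 7)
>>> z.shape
(3,)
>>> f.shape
(37, 3, 5)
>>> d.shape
(7, 7)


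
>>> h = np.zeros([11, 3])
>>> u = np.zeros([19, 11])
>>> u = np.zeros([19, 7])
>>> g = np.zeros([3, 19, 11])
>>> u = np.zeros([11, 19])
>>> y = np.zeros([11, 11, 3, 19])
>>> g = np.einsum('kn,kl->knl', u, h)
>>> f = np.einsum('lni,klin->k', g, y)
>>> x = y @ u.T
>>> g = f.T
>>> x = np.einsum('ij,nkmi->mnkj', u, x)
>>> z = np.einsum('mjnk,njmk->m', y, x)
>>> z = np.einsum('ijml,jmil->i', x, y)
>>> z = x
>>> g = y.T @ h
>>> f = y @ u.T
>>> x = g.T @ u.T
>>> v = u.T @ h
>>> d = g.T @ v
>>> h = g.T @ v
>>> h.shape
(3, 11, 3, 3)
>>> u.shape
(11, 19)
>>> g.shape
(19, 3, 11, 3)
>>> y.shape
(11, 11, 3, 19)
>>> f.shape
(11, 11, 3, 11)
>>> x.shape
(3, 11, 3, 11)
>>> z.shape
(3, 11, 11, 19)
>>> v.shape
(19, 3)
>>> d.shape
(3, 11, 3, 3)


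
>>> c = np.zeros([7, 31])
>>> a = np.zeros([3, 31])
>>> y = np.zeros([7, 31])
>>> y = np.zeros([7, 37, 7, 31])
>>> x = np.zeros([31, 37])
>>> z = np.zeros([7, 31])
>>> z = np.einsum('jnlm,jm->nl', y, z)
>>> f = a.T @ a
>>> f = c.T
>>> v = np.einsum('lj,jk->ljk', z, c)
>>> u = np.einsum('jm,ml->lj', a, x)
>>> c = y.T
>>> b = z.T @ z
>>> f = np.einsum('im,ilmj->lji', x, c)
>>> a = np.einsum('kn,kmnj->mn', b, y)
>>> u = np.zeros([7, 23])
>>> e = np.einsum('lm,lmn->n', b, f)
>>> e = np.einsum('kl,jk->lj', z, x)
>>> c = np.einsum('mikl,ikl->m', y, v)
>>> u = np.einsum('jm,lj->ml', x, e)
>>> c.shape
(7,)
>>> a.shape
(37, 7)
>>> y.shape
(7, 37, 7, 31)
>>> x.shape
(31, 37)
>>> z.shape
(37, 7)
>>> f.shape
(7, 7, 31)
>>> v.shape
(37, 7, 31)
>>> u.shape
(37, 7)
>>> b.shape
(7, 7)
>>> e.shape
(7, 31)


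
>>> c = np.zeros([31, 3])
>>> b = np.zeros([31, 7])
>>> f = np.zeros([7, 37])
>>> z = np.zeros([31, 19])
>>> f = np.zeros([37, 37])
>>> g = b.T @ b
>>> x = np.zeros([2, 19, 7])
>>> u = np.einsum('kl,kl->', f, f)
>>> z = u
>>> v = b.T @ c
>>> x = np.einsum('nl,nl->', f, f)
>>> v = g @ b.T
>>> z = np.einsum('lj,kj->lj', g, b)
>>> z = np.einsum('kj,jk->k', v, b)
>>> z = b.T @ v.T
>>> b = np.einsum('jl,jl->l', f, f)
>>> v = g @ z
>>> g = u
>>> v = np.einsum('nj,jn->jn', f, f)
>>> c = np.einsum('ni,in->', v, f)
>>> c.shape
()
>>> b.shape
(37,)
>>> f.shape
(37, 37)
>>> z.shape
(7, 7)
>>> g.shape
()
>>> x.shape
()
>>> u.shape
()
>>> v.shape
(37, 37)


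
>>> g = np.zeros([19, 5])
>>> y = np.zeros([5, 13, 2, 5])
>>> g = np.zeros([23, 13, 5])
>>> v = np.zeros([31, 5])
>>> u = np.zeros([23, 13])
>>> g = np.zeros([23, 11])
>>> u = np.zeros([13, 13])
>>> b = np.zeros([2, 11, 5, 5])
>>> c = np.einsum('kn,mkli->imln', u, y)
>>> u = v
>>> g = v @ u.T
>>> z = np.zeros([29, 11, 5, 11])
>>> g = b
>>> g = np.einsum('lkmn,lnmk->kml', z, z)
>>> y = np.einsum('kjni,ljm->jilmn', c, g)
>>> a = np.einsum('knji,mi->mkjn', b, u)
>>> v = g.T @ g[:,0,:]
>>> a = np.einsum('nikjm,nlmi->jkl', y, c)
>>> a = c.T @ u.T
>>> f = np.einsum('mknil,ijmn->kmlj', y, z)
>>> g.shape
(11, 5, 29)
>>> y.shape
(5, 13, 11, 29, 2)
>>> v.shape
(29, 5, 29)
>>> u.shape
(31, 5)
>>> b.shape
(2, 11, 5, 5)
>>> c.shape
(5, 5, 2, 13)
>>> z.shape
(29, 11, 5, 11)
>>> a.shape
(13, 2, 5, 31)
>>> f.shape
(13, 5, 2, 11)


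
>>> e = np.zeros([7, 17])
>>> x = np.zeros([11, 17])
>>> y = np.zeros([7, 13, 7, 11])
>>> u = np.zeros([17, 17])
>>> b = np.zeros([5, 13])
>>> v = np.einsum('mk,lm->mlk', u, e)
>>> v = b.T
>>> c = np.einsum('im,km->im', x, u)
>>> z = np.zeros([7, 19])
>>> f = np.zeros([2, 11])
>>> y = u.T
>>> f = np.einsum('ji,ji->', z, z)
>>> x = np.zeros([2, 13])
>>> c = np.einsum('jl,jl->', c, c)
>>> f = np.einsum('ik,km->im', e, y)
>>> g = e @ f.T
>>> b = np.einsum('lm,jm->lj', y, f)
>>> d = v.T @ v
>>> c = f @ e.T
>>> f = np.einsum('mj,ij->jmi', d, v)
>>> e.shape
(7, 17)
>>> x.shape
(2, 13)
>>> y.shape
(17, 17)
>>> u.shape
(17, 17)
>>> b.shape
(17, 7)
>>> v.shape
(13, 5)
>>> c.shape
(7, 7)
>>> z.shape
(7, 19)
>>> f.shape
(5, 5, 13)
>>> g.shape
(7, 7)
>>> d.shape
(5, 5)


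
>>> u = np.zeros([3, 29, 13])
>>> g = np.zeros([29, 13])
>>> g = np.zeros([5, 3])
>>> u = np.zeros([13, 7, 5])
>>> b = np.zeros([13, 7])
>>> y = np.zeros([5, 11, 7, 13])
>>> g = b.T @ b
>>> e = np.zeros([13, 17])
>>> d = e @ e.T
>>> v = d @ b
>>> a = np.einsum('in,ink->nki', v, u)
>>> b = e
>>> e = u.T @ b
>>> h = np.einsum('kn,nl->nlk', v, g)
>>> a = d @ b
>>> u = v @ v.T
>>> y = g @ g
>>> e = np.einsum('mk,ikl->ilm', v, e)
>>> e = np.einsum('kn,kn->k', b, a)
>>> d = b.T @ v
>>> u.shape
(13, 13)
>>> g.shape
(7, 7)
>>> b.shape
(13, 17)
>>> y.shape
(7, 7)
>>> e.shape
(13,)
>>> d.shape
(17, 7)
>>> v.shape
(13, 7)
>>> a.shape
(13, 17)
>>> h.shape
(7, 7, 13)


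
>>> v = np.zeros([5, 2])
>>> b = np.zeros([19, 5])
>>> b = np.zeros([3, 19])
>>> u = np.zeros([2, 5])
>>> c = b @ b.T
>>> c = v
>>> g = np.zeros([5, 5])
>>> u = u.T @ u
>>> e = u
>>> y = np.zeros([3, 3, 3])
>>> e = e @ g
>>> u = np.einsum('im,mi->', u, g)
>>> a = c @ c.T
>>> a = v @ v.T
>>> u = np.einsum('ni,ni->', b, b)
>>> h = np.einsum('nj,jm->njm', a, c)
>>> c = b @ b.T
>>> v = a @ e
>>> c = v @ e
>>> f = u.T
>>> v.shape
(5, 5)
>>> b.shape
(3, 19)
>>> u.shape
()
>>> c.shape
(5, 5)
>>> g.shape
(5, 5)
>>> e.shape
(5, 5)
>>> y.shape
(3, 3, 3)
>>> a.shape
(5, 5)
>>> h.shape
(5, 5, 2)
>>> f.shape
()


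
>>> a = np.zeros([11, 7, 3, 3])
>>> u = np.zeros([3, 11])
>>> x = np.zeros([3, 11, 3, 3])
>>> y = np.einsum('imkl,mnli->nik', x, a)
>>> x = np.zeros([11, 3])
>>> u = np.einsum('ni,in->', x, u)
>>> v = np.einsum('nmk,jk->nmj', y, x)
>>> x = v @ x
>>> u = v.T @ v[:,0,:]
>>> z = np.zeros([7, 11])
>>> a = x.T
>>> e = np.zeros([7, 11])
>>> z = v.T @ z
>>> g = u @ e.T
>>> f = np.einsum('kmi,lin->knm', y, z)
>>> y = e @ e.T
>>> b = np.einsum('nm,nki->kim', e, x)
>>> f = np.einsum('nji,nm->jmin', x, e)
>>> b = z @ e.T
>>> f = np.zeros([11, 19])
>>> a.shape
(3, 3, 7)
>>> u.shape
(11, 3, 11)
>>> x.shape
(7, 3, 3)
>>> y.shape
(7, 7)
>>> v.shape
(7, 3, 11)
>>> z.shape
(11, 3, 11)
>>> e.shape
(7, 11)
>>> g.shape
(11, 3, 7)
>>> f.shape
(11, 19)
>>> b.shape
(11, 3, 7)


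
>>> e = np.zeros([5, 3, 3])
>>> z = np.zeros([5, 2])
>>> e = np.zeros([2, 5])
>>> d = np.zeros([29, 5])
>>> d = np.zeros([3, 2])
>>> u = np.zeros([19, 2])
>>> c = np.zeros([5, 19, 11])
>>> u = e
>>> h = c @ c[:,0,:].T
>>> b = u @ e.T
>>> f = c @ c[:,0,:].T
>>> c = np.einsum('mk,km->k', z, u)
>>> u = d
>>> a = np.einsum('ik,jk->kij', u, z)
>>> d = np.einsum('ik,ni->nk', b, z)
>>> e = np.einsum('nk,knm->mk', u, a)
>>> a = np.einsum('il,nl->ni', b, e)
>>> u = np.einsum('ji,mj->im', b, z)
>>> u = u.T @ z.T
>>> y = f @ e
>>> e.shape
(5, 2)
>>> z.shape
(5, 2)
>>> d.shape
(5, 2)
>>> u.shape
(5, 5)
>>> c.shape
(2,)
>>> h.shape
(5, 19, 5)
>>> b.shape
(2, 2)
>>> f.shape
(5, 19, 5)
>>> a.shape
(5, 2)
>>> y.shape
(5, 19, 2)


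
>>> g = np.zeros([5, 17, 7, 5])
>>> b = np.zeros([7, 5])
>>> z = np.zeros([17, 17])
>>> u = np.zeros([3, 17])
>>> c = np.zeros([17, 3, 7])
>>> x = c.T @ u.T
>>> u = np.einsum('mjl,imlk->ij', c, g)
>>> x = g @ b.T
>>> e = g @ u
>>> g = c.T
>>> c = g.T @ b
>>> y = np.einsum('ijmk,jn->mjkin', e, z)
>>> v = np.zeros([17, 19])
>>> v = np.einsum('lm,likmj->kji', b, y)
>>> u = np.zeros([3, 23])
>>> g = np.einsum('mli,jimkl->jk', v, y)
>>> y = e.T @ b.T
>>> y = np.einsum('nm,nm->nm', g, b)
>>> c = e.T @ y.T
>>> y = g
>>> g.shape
(7, 5)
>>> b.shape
(7, 5)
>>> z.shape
(17, 17)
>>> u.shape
(3, 23)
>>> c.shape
(3, 7, 17, 7)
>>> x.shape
(5, 17, 7, 7)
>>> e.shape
(5, 17, 7, 3)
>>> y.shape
(7, 5)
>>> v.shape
(3, 17, 17)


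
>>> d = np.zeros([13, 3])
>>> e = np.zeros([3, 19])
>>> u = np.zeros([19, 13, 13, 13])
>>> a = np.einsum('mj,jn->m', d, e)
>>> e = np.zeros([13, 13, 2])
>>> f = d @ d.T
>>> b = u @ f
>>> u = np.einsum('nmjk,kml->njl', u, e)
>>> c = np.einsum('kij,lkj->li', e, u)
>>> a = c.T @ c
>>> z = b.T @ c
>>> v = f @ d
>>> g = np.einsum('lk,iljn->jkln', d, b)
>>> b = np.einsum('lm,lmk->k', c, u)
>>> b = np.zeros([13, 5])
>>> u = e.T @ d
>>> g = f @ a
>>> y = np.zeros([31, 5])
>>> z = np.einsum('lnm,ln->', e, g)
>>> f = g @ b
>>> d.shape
(13, 3)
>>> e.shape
(13, 13, 2)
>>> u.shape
(2, 13, 3)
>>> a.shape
(13, 13)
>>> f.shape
(13, 5)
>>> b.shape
(13, 5)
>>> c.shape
(19, 13)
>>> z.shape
()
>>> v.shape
(13, 3)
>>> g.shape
(13, 13)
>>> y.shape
(31, 5)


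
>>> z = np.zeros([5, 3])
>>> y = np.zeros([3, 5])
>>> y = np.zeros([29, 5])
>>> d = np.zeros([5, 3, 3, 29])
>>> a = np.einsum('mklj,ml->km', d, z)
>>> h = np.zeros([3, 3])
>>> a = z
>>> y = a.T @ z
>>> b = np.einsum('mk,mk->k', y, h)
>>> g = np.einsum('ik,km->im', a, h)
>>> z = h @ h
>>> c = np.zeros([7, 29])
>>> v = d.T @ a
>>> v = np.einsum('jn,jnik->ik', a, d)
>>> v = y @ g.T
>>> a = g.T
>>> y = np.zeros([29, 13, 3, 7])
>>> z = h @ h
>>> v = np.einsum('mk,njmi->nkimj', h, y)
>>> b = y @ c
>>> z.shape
(3, 3)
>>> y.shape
(29, 13, 3, 7)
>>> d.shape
(5, 3, 3, 29)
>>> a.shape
(3, 5)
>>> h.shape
(3, 3)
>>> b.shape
(29, 13, 3, 29)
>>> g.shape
(5, 3)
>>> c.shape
(7, 29)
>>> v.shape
(29, 3, 7, 3, 13)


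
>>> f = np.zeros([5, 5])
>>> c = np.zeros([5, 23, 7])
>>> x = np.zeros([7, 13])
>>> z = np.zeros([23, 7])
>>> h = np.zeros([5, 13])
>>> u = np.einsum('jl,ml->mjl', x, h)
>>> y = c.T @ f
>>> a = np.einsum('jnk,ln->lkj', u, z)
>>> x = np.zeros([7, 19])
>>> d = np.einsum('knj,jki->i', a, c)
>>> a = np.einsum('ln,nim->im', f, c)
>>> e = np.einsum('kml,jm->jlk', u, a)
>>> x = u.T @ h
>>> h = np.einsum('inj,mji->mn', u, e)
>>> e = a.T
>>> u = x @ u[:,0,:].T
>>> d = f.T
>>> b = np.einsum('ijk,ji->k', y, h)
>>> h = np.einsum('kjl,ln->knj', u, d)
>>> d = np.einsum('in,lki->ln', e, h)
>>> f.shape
(5, 5)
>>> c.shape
(5, 23, 7)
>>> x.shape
(13, 7, 13)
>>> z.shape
(23, 7)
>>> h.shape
(13, 5, 7)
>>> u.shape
(13, 7, 5)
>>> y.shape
(7, 23, 5)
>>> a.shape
(23, 7)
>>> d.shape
(13, 23)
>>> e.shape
(7, 23)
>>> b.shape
(5,)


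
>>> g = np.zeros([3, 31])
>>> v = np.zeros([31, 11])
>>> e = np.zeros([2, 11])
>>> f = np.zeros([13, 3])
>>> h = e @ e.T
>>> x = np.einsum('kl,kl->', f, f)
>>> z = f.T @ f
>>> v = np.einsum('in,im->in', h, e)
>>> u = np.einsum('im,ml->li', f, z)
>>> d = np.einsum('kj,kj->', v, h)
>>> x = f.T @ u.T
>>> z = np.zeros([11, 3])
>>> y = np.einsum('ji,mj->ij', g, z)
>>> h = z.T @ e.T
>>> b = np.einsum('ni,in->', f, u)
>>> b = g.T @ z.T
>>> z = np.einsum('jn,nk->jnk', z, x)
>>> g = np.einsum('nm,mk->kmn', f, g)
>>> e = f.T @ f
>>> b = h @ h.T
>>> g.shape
(31, 3, 13)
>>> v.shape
(2, 2)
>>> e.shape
(3, 3)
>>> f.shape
(13, 3)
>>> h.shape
(3, 2)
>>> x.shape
(3, 3)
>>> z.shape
(11, 3, 3)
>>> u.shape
(3, 13)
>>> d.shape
()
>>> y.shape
(31, 3)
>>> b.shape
(3, 3)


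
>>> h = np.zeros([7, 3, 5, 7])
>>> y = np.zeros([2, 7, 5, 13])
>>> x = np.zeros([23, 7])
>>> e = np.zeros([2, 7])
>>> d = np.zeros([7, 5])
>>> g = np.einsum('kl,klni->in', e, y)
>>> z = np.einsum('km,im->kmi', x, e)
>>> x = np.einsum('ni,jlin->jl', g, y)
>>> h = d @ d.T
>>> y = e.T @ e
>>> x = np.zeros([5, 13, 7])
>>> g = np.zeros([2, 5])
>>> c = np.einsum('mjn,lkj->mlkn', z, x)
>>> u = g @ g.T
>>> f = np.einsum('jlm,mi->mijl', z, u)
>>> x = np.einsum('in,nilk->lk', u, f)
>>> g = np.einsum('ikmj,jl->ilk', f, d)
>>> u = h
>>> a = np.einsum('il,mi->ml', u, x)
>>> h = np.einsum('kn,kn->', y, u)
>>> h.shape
()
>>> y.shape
(7, 7)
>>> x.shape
(23, 7)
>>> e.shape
(2, 7)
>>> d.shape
(7, 5)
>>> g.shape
(2, 5, 2)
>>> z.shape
(23, 7, 2)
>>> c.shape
(23, 5, 13, 2)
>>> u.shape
(7, 7)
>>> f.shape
(2, 2, 23, 7)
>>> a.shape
(23, 7)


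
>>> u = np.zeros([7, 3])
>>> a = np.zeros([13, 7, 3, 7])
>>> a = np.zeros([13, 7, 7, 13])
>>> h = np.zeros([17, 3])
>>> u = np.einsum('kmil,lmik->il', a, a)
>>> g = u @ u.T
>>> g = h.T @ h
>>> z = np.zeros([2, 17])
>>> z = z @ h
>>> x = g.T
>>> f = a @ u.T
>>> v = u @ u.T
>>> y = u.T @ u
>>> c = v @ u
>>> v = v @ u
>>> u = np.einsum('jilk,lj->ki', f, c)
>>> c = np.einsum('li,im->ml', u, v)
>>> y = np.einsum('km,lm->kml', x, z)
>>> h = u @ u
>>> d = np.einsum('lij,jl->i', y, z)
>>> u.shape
(7, 7)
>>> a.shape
(13, 7, 7, 13)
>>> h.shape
(7, 7)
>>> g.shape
(3, 3)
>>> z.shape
(2, 3)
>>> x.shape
(3, 3)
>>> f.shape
(13, 7, 7, 7)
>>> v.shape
(7, 13)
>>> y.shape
(3, 3, 2)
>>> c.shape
(13, 7)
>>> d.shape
(3,)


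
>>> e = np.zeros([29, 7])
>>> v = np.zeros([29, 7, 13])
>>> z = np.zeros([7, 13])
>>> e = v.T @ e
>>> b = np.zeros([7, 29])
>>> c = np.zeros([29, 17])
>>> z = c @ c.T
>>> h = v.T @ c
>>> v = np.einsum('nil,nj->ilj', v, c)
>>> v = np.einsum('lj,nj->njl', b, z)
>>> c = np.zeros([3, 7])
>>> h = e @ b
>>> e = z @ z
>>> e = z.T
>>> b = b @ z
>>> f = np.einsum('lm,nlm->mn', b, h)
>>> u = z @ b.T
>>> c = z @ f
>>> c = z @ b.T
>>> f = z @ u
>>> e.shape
(29, 29)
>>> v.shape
(29, 29, 7)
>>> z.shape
(29, 29)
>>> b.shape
(7, 29)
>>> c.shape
(29, 7)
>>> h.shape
(13, 7, 29)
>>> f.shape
(29, 7)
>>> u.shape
(29, 7)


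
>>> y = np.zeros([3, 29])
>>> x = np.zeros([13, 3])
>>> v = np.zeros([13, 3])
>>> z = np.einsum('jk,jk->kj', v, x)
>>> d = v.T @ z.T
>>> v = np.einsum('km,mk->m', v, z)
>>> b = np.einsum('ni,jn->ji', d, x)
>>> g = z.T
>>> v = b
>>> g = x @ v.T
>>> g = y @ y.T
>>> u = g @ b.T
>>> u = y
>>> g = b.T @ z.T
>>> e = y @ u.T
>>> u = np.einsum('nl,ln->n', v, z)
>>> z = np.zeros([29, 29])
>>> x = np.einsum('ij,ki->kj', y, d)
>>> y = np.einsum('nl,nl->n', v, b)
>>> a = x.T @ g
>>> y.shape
(13,)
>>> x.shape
(3, 29)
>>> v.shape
(13, 3)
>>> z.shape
(29, 29)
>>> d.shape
(3, 3)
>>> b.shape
(13, 3)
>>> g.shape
(3, 3)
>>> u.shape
(13,)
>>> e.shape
(3, 3)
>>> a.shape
(29, 3)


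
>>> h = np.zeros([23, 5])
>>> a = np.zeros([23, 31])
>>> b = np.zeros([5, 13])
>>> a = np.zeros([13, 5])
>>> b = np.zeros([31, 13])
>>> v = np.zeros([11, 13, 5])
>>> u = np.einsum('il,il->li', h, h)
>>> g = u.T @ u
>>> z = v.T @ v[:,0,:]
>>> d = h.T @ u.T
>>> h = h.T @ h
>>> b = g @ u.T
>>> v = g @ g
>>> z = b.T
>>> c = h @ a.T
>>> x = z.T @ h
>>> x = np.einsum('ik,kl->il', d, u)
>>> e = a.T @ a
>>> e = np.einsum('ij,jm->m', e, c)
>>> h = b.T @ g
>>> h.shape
(5, 23)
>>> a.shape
(13, 5)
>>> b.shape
(23, 5)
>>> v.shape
(23, 23)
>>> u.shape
(5, 23)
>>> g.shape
(23, 23)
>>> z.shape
(5, 23)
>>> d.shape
(5, 5)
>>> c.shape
(5, 13)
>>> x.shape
(5, 23)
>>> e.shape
(13,)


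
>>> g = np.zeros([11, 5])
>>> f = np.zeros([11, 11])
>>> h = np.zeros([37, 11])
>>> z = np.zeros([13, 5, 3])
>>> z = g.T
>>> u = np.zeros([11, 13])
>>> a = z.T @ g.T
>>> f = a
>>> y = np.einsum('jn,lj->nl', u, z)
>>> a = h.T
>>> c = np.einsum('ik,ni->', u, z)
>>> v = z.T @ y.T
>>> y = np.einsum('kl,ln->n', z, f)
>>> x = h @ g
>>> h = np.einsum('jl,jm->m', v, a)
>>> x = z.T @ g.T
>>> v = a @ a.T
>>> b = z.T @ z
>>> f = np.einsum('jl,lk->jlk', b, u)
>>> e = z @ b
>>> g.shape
(11, 5)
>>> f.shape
(11, 11, 13)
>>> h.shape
(37,)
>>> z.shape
(5, 11)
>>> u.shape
(11, 13)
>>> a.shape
(11, 37)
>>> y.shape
(11,)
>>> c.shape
()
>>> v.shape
(11, 11)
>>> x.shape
(11, 11)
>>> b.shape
(11, 11)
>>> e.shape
(5, 11)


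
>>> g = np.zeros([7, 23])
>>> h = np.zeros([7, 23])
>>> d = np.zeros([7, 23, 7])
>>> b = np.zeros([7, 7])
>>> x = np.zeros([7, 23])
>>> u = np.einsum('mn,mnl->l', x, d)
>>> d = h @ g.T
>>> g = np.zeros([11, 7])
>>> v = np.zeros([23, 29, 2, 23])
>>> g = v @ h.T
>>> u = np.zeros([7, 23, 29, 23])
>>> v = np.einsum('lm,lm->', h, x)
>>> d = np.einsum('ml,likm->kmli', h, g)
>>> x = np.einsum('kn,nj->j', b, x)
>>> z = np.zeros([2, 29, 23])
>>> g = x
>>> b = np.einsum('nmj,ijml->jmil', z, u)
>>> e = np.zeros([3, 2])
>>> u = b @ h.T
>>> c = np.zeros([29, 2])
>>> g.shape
(23,)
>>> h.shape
(7, 23)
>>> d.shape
(2, 7, 23, 29)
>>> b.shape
(23, 29, 7, 23)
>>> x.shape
(23,)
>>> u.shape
(23, 29, 7, 7)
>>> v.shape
()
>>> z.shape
(2, 29, 23)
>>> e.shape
(3, 2)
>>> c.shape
(29, 2)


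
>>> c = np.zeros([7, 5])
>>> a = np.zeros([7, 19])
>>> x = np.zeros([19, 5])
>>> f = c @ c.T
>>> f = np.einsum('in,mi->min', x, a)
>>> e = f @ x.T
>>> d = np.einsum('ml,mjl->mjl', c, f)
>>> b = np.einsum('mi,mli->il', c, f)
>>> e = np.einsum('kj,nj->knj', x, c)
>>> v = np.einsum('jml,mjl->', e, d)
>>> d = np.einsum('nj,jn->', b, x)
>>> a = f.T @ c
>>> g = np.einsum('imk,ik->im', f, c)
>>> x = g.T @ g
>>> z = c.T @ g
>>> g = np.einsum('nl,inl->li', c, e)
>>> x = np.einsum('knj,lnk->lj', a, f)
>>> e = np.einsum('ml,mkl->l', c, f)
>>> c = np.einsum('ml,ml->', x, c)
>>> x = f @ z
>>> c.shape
()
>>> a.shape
(5, 19, 5)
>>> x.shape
(7, 19, 19)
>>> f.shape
(7, 19, 5)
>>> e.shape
(5,)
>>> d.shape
()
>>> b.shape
(5, 19)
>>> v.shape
()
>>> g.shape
(5, 19)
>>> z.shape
(5, 19)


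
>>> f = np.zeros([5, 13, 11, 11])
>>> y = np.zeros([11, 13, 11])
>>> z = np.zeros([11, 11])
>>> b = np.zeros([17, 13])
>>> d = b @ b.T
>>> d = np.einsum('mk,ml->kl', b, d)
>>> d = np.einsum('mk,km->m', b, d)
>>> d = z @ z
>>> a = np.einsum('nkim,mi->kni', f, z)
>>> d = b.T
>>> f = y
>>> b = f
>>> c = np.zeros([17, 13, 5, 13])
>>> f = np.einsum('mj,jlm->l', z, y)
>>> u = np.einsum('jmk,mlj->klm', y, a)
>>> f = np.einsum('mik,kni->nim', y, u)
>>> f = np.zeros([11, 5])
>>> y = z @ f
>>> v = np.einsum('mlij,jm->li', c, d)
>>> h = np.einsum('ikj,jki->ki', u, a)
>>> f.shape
(11, 5)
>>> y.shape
(11, 5)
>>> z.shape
(11, 11)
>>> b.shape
(11, 13, 11)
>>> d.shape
(13, 17)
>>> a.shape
(13, 5, 11)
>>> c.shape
(17, 13, 5, 13)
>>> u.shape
(11, 5, 13)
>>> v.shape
(13, 5)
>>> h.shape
(5, 11)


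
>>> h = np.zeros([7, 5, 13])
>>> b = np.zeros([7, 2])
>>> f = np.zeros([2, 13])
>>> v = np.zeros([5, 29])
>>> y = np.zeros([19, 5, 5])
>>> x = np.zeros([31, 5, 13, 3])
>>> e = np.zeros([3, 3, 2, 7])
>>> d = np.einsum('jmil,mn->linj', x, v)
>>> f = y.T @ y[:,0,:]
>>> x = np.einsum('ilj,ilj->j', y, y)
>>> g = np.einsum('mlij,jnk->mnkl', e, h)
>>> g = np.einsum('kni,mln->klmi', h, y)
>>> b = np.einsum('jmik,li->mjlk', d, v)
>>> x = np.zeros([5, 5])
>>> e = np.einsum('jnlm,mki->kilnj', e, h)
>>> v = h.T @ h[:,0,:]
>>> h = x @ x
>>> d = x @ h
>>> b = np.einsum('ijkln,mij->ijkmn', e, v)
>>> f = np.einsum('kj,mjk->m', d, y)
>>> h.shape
(5, 5)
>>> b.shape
(5, 13, 2, 13, 3)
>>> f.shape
(19,)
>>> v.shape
(13, 5, 13)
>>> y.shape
(19, 5, 5)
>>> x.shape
(5, 5)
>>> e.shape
(5, 13, 2, 3, 3)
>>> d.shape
(5, 5)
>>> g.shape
(7, 5, 19, 13)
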